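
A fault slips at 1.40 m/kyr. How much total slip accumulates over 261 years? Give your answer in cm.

slip = rate × time = 1.40 m/kyr × 261 years = 0.365 m = 36.5 cm

36.5 cm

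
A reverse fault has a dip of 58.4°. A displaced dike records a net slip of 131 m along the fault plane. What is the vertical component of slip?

112 m

throw = dip-slip × sin(dip) = 131 m × sin(58.4°) = 112 m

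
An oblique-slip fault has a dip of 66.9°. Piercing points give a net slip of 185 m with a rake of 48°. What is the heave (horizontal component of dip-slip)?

dip-slip = net slip × sin(rake) = 185 m × sin(48°) = 137.5 m
heave = dip-slip × cos(dip) = 137.5 × cos(66.9°) = 53.9 m

53.9 m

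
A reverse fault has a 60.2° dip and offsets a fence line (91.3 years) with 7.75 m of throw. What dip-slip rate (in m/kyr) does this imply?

dip-slip = throw / sin(dip) = 7.75 m / sin(60.2°) = 8.931 m
rate = 8.931 m / 91.3 years = 0.0978 m/yr = 97.8 m/kyr

97.8 m/kyr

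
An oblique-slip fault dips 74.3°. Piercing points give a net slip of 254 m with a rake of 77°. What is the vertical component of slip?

238 m

dip-slip = net slip × sin(rake) = 254 m × sin(77°) = 247.5 m
throw = dip-slip × sin(dip) = 247.5 × sin(74.3°) = 238 m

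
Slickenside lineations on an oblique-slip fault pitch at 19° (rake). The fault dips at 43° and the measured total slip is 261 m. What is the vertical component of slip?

58 m

dip-slip = net slip × sin(rake) = 261 m × sin(19°) = 84.97 m
throw = dip-slip × sin(dip) = 84.97 × sin(43°) = 58 m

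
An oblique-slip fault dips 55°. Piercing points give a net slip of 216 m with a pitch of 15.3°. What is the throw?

46.7 m

dip-slip = net slip × sin(rake) = 216 m × sin(15.3°) = 57 m
throw = dip-slip × sin(dip) = 57 × sin(55°) = 46.7 m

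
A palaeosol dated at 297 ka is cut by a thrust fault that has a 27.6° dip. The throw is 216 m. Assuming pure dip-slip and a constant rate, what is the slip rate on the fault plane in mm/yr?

1.57 mm/yr

dip-slip = throw / sin(dip) = 216 m / sin(27.6°) = 466.2 m
rate = 466.2 m / 297 ka = 0.00157 m/yr = 1.57 mm/yr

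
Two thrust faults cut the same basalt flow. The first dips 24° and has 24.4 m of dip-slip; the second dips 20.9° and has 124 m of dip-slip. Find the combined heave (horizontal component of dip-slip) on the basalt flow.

heave_A = 24.4 × cos(24°) = 22.29 m
heave_B = 124 × cos(20.9°) = 115.8 m
total = 22.29 + 115.8 = 138 m

138 m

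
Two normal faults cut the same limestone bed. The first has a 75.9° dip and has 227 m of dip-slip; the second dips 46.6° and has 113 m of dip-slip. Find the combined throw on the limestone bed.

throw_A = 227 × sin(75.9°) = 220.2 m
throw_B = 113 × sin(46.6°) = 82.10 m
total = 220.2 + 82.10 = 302 m

302 m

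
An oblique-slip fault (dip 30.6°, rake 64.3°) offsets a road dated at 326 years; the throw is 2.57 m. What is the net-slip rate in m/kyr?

17.2 m/kyr

dip-slip = throw / sin(dip) = 2.57 / sin(30.6°) = 5.049 m
net slip = dip-slip / sin(rake) = 5.049 / sin(64.3°) = 5.603 m
rate = 5.603 m / 326 years = 0.0172 m/yr = 17.2 m/kyr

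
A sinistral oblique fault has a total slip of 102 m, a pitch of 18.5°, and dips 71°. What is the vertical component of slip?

30.6 m

dip-slip = net slip × sin(rake) = 102 m × sin(18.5°) = 32.37 m
throw = dip-slip × sin(dip) = 32.37 × sin(71°) = 30.6 m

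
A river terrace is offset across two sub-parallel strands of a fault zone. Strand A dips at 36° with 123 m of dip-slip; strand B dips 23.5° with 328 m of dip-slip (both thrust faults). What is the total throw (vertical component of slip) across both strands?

203 m

throw_A = 123 × sin(36°) = 72.30 m
throw_B = 328 × sin(23.5°) = 130.8 m
total = 72.30 + 130.8 = 203 m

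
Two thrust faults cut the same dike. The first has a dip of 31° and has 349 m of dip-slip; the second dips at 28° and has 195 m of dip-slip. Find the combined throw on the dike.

271 m

throw_A = 349 × sin(31°) = 179.7 m
throw_B = 195 × sin(28°) = 91.55 m
total = 179.7 + 91.55 = 271 m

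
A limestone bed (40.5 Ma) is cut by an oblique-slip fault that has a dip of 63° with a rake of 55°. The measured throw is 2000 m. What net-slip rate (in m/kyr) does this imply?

dip-slip = throw / sin(dip) = 2000 / sin(63°) = 2245 m
net slip = dip-slip / sin(rake) = 2245 / sin(55°) = 2740 m
rate = 2740 m / 40.5 Ma = 0.0000677 m/yr = 0.0677 m/kyr

0.0677 m/kyr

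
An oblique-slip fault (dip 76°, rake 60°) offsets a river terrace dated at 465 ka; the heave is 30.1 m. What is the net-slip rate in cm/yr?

dip-slip = heave / cos(dip) = 30.1 / cos(76°) = 124.4 m
net slip = dip-slip / sin(rake) = 124.4 / sin(60°) = 143.7 m
rate = 143.7 m / 465 ka = 0.000309 m/yr = 0.0309 cm/yr

0.0309 cm/yr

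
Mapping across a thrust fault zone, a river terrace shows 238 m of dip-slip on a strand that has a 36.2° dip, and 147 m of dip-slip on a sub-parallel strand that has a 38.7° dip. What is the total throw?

232 m

throw_A = 238 × sin(36.2°) = 140.6 m
throw_B = 147 × sin(38.7°) = 91.91 m
total = 140.6 + 91.91 = 232 m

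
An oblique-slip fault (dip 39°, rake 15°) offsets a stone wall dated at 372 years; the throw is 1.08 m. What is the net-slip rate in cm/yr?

dip-slip = throw / sin(dip) = 1.08 / sin(39°) = 1.716 m
net slip = dip-slip / sin(rake) = 1.716 / sin(15°) = 6.631 m
rate = 6.631 m / 372 years = 0.0178 m/yr = 1.78 cm/yr

1.78 cm/yr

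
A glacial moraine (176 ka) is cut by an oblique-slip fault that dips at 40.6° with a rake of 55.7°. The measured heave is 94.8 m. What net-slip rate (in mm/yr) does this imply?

dip-slip = heave / cos(dip) = 94.8 / cos(40.6°) = 124.9 m
net slip = dip-slip / sin(rake) = 124.9 / sin(55.7°) = 151.1 m
rate = 151.1 m / 176 ka = 0.000859 m/yr = 0.859 mm/yr

0.859 mm/yr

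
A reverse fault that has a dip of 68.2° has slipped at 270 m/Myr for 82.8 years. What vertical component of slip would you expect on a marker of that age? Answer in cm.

dip-slip = rate × time = 270 m/Myr × 82.8 years = 0.02236 m
throw = dip-slip × sin(dip) = 0.02236 × sin(68.2°) = 0.0208 m = 2.08 cm

2.08 cm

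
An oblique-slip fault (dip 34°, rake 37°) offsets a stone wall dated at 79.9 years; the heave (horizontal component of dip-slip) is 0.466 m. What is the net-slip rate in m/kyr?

dip-slip = heave / cos(dip) = 0.466 / cos(34°) = 0.5621 m
net slip = dip-slip / sin(rake) = 0.5621 / sin(37°) = 0.9340 m
rate = 0.9340 m / 79.9 years = 0.0117 m/yr = 11.7 m/kyr

11.7 m/kyr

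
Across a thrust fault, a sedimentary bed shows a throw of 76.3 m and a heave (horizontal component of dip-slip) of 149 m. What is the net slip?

net slip = √(throw² + heave²) = √(76.3² + 149²) = 167 m

167 m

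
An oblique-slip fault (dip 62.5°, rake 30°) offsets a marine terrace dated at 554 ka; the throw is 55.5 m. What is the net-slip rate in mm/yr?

dip-slip = throw / sin(dip) = 55.5 / sin(62.5°) = 62.57 m
net slip = dip-slip / sin(rake) = 62.57 / sin(30°) = 125.1 m
rate = 125.1 m / 554 ka = 0.000226 m/yr = 0.226 mm/yr

0.226 mm/yr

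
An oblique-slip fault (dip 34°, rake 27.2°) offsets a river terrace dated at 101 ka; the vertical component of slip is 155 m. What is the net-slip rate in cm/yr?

dip-slip = throw / sin(dip) = 155 / sin(34°) = 277.2 m
net slip = dip-slip / sin(rake) = 277.2 / sin(27.2°) = 606.4 m
rate = 606.4 m / 101 ka = 0.00600 m/yr = 0.600 cm/yr

0.600 cm/yr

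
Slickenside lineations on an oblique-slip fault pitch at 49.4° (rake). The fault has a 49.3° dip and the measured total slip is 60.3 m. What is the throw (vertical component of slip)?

dip-slip = net slip × sin(rake) = 60.3 m × sin(49.4°) = 45.78 m
throw = dip-slip × sin(dip) = 45.78 × sin(49.3°) = 34.7 m

34.7 m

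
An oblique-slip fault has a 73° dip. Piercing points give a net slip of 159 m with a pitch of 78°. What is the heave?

45.5 m

dip-slip = net slip × sin(rake) = 159 m × sin(78°) = 155.5 m
heave = dip-slip × cos(dip) = 155.5 × cos(73°) = 45.5 m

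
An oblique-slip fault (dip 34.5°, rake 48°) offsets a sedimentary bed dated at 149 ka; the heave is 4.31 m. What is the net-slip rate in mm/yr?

0.0472 mm/yr

dip-slip = heave / cos(dip) = 4.31 / cos(34.5°) = 5.230 m
net slip = dip-slip / sin(rake) = 5.230 / sin(48°) = 7.037 m
rate = 7.037 m / 149 ka = 0.0000472 m/yr = 0.0472 mm/yr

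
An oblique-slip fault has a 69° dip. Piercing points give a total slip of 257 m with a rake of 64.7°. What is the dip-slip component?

dip-slip = net slip × sin(rake) = 257 m × sin(64.7°) = 232 m

232 m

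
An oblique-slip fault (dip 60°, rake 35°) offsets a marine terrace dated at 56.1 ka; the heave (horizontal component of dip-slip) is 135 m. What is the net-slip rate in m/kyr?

8.39 m/kyr

dip-slip = heave / cos(dip) = 135 / cos(60°) = 270 m
net slip = dip-slip / sin(rake) = 270 / sin(35°) = 470.7 m
rate = 470.7 m / 56.1 ka = 0.00839 m/yr = 8.39 m/kyr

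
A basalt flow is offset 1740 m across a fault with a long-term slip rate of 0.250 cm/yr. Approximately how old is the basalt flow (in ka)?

age = offset / rate = 1740 m / (0.250 cm/yr) = 696000 yr = 696 ka

696 ka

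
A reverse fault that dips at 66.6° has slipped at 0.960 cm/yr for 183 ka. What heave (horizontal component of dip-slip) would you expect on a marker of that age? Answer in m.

dip-slip = rate × time = 0.960 cm/yr × 183 ka = 1757 m
heave = dip-slip × cos(dip) = 1757 × cos(66.6°) = 698 m

698 m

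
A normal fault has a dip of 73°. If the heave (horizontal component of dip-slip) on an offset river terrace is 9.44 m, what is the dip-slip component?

32.3 m

dip-slip = heave / cos(dip) = 9.44 / cos(73°) = 32.3 m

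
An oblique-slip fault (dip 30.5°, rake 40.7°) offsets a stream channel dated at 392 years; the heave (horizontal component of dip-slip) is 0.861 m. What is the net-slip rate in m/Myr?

3910 m/Myr

dip-slip = heave / cos(dip) = 0.861 / cos(30.5°) = 0.9993 m
net slip = dip-slip / sin(rake) = 0.9993 / sin(40.7°) = 1.532 m
rate = 1.532 m / 392 years = 0.00391 m/yr = 3910 m/Myr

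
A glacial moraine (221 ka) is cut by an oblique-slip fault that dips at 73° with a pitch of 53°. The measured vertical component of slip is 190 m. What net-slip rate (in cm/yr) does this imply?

0.113 cm/yr

dip-slip = throw / sin(dip) = 190 / sin(73°) = 198.7 m
net slip = dip-slip / sin(rake) = 198.7 / sin(53°) = 248.8 m
rate = 248.8 m / 221 ka = 0.00113 m/yr = 0.113 cm/yr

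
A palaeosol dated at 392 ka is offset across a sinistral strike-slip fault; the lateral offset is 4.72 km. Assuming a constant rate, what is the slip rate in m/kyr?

rate = 4.72 km / 392 ka = 0.0120 m/yr = 12 m/kyr

12 m/kyr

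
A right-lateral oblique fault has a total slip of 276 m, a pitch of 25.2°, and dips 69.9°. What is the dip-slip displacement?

118 m

dip-slip = net slip × sin(rake) = 276 m × sin(25.2°) = 118 m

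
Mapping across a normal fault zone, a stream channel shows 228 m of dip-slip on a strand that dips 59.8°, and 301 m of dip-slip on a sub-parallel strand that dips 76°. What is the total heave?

188 m

heave_A = 228 × cos(59.8°) = 114.7 m
heave_B = 301 × cos(76°) = 72.82 m
total = 114.7 + 72.82 = 188 m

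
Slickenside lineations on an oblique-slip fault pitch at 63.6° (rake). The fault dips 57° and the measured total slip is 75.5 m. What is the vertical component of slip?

56.7 m

dip-slip = net slip × sin(rake) = 75.5 m × sin(63.6°) = 67.63 m
throw = dip-slip × sin(dip) = 67.63 × sin(57°) = 56.7 m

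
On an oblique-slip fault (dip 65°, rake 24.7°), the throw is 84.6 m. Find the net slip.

223 m

dip-slip = throw / sin(dip) = 84.6 / sin(65°) = 93.35 m
net slip = dip-slip / sin(rake) = 93.35 / sin(24.7°) = 223 m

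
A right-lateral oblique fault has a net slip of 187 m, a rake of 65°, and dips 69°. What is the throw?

dip-slip = net slip × sin(rake) = 187 m × sin(65°) = 169.5 m
throw = dip-slip × sin(dip) = 169.5 × sin(69°) = 158 m

158 m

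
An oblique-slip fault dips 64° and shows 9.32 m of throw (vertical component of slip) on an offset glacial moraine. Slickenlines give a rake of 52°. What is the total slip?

dip-slip = throw / sin(dip) = 9.32 / sin(64°) = 10.37 m
net slip = dip-slip / sin(rake) = 10.37 / sin(52°) = 13.2 m

13.2 m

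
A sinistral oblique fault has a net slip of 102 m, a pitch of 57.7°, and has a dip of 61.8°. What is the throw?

76 m

dip-slip = net slip × sin(rake) = 102 m × sin(57.7°) = 86.22 m
throw = dip-slip × sin(dip) = 86.22 × sin(61.8°) = 76 m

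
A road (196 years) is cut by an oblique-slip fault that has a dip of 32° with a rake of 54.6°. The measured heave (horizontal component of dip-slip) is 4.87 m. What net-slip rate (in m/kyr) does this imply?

35.9 m/kyr

dip-slip = heave / cos(dip) = 4.87 / cos(32°) = 5.743 m
net slip = dip-slip / sin(rake) = 5.743 / sin(54.6°) = 7.045 m
rate = 7.045 m / 196 years = 0.0359 m/yr = 35.9 m/kyr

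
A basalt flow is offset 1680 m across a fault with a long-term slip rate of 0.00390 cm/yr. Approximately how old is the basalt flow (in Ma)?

age = offset / rate = 1680 m / (0.00390 cm/yr) = 4.31e+07 yr = 43.1 Ma

43.1 Ma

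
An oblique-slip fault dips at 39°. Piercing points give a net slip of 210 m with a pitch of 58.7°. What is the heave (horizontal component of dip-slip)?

dip-slip = net slip × sin(rake) = 210 m × sin(58.7°) = 179.4 m
heave = dip-slip × cos(dip) = 179.4 × cos(39°) = 139 m

139 m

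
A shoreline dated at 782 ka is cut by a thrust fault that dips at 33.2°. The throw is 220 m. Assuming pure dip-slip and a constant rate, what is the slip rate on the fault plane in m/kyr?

0.514 m/kyr

dip-slip = throw / sin(dip) = 220 m / sin(33.2°) = 401.8 m
rate = 401.8 m / 782 ka = 0.000514 m/yr = 0.514 m/kyr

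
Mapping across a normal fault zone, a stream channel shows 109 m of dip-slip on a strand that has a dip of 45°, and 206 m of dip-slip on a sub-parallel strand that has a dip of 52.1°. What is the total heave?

heave_A = 109 × cos(45°) = 77.07 m
heave_B = 206 × cos(52.1°) = 126.5 m
total = 77.07 + 126.5 = 204 m

204 m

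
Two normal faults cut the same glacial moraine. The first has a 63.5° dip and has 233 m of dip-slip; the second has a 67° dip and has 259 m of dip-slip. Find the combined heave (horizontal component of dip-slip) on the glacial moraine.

205 m

heave_A = 233 × cos(63.5°) = 104 m
heave_B = 259 × cos(67°) = 101.2 m
total = 104 + 101.2 = 205 m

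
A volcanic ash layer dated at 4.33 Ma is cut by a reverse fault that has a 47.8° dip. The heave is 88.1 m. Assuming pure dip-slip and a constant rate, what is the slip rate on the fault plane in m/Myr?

dip-slip = heave / cos(dip) = 88.1 m / cos(47.8°) = 131.2 m
rate = 131.2 m / 4.33 Ma = 0.0000303 m/yr = 30.3 m/Myr

30.3 m/Myr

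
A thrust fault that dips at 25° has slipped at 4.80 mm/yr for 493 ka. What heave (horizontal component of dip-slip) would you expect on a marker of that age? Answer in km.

2.14 km

dip-slip = rate × time = 4.80 mm/yr × 493 ka = 2366 m
heave = dip-slip × cos(dip) = 2366 × cos(25°) = 2140 m = 2.14 km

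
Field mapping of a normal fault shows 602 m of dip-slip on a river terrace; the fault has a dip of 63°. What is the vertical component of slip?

throw = dip-slip × sin(dip) = 602 m × sin(63°) = 536 m

536 m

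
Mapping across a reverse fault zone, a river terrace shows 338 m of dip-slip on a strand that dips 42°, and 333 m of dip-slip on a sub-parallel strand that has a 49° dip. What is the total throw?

477 m

throw_A = 338 × sin(42°) = 226.2 m
throw_B = 333 × sin(49°) = 251.3 m
total = 226.2 + 251.3 = 477 m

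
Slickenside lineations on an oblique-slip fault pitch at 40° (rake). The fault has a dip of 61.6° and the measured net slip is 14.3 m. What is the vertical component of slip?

dip-slip = net slip × sin(rake) = 14.3 m × sin(40°) = 9.192 m
throw = dip-slip × sin(dip) = 9.192 × sin(61.6°) = 8.09 m

8.09 m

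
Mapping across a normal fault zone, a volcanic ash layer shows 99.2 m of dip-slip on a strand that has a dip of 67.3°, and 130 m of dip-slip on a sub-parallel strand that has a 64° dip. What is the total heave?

95.3 m

heave_A = 99.2 × cos(67.3°) = 38.28 m
heave_B = 130 × cos(64°) = 56.99 m
total = 38.28 + 56.99 = 95.3 m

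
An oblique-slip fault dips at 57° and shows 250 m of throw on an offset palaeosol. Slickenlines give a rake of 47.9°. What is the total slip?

402 m

dip-slip = throw / sin(dip) = 250 / sin(57°) = 298.1 m
net slip = dip-slip / sin(rake) = 298.1 / sin(47.9°) = 402 m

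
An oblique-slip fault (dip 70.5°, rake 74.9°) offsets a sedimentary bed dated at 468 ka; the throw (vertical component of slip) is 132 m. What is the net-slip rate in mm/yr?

dip-slip = throw / sin(dip) = 132 / sin(70.5°) = 140 m
net slip = dip-slip / sin(rake) = 140 / sin(74.9°) = 145 m
rate = 145 m / 468 ka = 0.000310 m/yr = 0.310 mm/yr

0.310 mm/yr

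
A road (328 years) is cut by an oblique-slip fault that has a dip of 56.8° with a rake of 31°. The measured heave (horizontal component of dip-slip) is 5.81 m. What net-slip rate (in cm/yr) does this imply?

dip-slip = heave / cos(dip) = 5.81 / cos(56.8°) = 10.61 m
net slip = dip-slip / sin(rake) = 10.61 / sin(31°) = 20.60 m
rate = 20.60 m / 328 years = 0.0628 m/yr = 6.28 cm/yr

6.28 cm/yr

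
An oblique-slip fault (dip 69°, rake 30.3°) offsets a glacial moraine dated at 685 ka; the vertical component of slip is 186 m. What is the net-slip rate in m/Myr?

dip-slip = throw / sin(dip) = 186 / sin(69°) = 199.2 m
net slip = dip-slip / sin(rake) = 199.2 / sin(30.3°) = 394.9 m
rate = 394.9 m / 685 ka = 0.000576 m/yr = 576 m/Myr

576 m/Myr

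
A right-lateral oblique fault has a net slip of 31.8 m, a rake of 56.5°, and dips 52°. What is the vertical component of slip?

dip-slip = net slip × sin(rake) = 31.8 m × sin(56.5°) = 26.52 m
throw = dip-slip × sin(dip) = 26.52 × sin(52°) = 20.9 m

20.9 m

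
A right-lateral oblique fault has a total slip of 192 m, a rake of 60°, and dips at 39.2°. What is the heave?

dip-slip = net slip × sin(rake) = 192 m × sin(60°) = 166.3 m
heave = dip-slip × cos(dip) = 166.3 × cos(39.2°) = 129 m

129 m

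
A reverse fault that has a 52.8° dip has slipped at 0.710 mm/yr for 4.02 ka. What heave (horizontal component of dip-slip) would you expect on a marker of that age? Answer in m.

1.73 m

dip-slip = rate × time = 0.710 mm/yr × 4.02 ka = 2.854 m
heave = dip-slip × cos(dip) = 2.854 × cos(52.8°) = 1.73 m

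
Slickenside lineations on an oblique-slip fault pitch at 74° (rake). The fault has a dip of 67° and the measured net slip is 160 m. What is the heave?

60.1 m

dip-slip = net slip × sin(rake) = 160 m × sin(74°) = 153.8 m
heave = dip-slip × cos(dip) = 153.8 × cos(67°) = 60.1 m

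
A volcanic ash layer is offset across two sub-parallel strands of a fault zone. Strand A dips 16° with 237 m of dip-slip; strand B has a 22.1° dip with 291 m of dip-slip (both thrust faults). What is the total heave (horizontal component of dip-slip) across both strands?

heave_A = 237 × cos(16°) = 227.8 m
heave_B = 291 × cos(22.1°) = 269.6 m
total = 227.8 + 269.6 = 497 m

497 m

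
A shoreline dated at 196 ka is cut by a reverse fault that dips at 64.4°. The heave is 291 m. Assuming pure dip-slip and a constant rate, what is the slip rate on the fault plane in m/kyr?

3.44 m/kyr

dip-slip = heave / cos(dip) = 291 m / cos(64.4°) = 673.5 m
rate = 673.5 m / 196 ka = 0.00344 m/yr = 3.44 m/kyr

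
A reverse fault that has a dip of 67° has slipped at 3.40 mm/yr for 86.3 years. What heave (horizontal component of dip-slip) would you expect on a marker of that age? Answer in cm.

11.5 cm

dip-slip = rate × time = 3.40 mm/yr × 86.3 years = 0.2934 m
heave = dip-slip × cos(dip) = 0.2934 × cos(67°) = 0.115 m = 11.5 cm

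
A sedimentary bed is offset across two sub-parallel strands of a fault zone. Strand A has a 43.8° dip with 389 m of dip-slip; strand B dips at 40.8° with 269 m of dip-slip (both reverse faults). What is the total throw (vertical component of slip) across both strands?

445 m

throw_A = 389 × sin(43.8°) = 269.2 m
throw_B = 269 × sin(40.8°) = 175.8 m
total = 269.2 + 175.8 = 445 m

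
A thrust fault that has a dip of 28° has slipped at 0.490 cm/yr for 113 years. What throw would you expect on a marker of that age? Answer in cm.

26 cm

dip-slip = rate × time = 0.490 cm/yr × 113 years = 0.5537 m
throw = dip-slip × sin(dip) = 0.5537 × sin(28°) = 0.260 m = 26 cm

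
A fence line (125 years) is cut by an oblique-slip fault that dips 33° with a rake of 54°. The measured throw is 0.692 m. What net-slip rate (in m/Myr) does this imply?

12600 m/Myr

dip-slip = throw / sin(dip) = 0.692 / sin(33°) = 1.271 m
net slip = dip-slip / sin(rake) = 1.271 / sin(54°) = 1.571 m
rate = 1.571 m / 125 years = 0.0126 m/yr = 12600 m/Myr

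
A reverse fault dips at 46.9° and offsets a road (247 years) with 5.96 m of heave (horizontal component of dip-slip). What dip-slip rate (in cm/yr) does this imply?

dip-slip = heave / cos(dip) = 5.96 m / cos(46.9°) = 8.723 m
rate = 8.723 m / 247 years = 0.0353 m/yr = 3.53 cm/yr

3.53 cm/yr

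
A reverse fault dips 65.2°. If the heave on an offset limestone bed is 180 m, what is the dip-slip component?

dip-slip = heave / cos(dip) = 180 / cos(65.2°) = 429 m

429 m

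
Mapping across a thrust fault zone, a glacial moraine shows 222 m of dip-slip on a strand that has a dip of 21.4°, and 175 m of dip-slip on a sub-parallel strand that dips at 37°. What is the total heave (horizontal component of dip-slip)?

346 m

heave_A = 222 × cos(21.4°) = 206.7 m
heave_B = 175 × cos(37°) = 139.8 m
total = 206.7 + 139.8 = 346 m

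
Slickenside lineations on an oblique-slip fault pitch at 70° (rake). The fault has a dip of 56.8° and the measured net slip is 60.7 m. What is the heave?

dip-slip = net slip × sin(rake) = 60.7 m × sin(70°) = 57.04 m
heave = dip-slip × cos(dip) = 57.04 × cos(56.8°) = 31.2 m

31.2 m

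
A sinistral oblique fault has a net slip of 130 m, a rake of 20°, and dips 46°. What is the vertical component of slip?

dip-slip = net slip × sin(rake) = 130 m × sin(20°) = 44.46 m
throw = dip-slip × sin(dip) = 44.46 × sin(46°) = 32 m

32 m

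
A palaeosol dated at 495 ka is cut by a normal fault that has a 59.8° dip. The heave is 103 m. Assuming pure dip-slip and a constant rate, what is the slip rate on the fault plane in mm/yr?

0.414 mm/yr

dip-slip = heave / cos(dip) = 103 m / cos(59.8°) = 204.8 m
rate = 204.8 m / 495 ka = 0.000414 m/yr = 0.414 mm/yr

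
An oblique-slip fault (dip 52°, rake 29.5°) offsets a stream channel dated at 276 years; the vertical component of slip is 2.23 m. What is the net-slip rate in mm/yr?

dip-slip = throw / sin(dip) = 2.23 / sin(52°) = 2.830 m
net slip = dip-slip / sin(rake) = 2.830 / sin(29.5°) = 5.747 m
rate = 5.747 m / 276 years = 0.0208 m/yr = 20.8 mm/yr

20.8 mm/yr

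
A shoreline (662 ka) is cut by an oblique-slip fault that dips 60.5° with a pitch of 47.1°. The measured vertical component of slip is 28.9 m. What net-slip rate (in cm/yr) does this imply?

dip-slip = throw / sin(dip) = 28.9 / sin(60.5°) = 33.20 m
net slip = dip-slip / sin(rake) = 33.20 / sin(47.1°) = 45.33 m
rate = 45.33 m / 662 ka = 0.0000685 m/yr = 0.00685 cm/yr

0.00685 cm/yr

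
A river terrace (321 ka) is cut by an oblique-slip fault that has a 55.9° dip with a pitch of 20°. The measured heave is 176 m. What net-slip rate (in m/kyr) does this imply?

2.86 m/kyr

dip-slip = heave / cos(dip) = 176 / cos(55.9°) = 313.9 m
net slip = dip-slip / sin(rake) = 313.9 / sin(20°) = 917.9 m
rate = 917.9 m / 321 ka = 0.00286 m/yr = 2.86 m/kyr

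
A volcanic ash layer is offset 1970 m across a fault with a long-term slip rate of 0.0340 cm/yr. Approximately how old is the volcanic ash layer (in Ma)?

age = offset / rate = 1970 m / (0.0340 cm/yr) = 5.79e+06 yr = 5.79 Ma

5.79 Ma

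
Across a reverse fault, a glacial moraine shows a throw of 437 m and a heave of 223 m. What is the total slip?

491 m

net slip = √(throw² + heave²) = √(437² + 223²) = 491 m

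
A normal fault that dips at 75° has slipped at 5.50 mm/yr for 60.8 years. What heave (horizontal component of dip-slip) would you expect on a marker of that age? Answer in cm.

dip-slip = rate × time = 5.50 mm/yr × 60.8 years = 0.3344 m
heave = dip-slip × cos(dip) = 0.3344 × cos(75°) = 0.0865 m = 8.65 cm

8.65 cm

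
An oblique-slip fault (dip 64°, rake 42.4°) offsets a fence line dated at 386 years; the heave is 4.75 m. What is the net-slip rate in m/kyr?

41.6 m/kyr

dip-slip = heave / cos(dip) = 4.75 / cos(64°) = 10.84 m
net slip = dip-slip / sin(rake) = 10.84 / sin(42.4°) = 16.07 m
rate = 16.07 m / 386 years = 0.0416 m/yr = 41.6 m/kyr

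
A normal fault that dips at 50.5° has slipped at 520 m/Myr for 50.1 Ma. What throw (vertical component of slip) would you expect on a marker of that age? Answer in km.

dip-slip = rate × time = 520 m/Myr × 50.1 Ma = 26050 m
throw = dip-slip × sin(dip) = 26050 × sin(50.5°) = 20100 m = 20.1 km

20.1 km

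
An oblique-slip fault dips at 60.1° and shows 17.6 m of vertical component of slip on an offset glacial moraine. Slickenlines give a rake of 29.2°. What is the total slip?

dip-slip = throw / sin(dip) = 17.6 / sin(60.1°) = 20.30 m
net slip = dip-slip / sin(rake) = 20.30 / sin(29.2°) = 41.6 m

41.6 m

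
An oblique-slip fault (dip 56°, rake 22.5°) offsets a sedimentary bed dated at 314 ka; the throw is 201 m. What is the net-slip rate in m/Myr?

2020 m/Myr

dip-slip = throw / sin(dip) = 201 / sin(56°) = 242.4 m
net slip = dip-slip / sin(rake) = 242.4 / sin(22.5°) = 633.6 m
rate = 633.6 m / 314 ka = 0.00202 m/yr = 2020 m/Myr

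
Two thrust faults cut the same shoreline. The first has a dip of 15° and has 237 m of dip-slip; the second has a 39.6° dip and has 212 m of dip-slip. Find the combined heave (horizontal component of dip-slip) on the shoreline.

392 m

heave_A = 237 × cos(15°) = 228.9 m
heave_B = 212 × cos(39.6°) = 163.3 m
total = 228.9 + 163.3 = 392 m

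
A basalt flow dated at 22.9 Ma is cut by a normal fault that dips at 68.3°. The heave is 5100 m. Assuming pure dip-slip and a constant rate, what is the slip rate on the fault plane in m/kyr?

0.602 m/kyr

dip-slip = heave / cos(dip) = 5100 m / cos(68.3°) = 13790 m
rate = 13790 m / 22.9 Ma = 0.000602 m/yr = 0.602 m/kyr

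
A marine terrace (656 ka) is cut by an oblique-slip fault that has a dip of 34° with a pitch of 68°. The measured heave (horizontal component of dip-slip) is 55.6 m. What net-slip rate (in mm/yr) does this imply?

0.110 mm/yr

dip-slip = heave / cos(dip) = 55.6 / cos(34°) = 67.07 m
net slip = dip-slip / sin(rake) = 67.07 / sin(68°) = 72.33 m
rate = 72.33 m / 656 ka = 0.000110 m/yr = 0.110 mm/yr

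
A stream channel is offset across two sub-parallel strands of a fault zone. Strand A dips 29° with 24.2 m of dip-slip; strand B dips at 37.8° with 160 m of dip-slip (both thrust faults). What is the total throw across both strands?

throw_A = 24.2 × sin(29°) = 11.73 m
throw_B = 160 × sin(37.8°) = 98.07 m
total = 11.73 + 98.07 = 110 m

110 m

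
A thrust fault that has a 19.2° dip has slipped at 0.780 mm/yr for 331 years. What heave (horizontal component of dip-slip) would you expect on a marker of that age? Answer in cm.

24.4 cm

dip-slip = rate × time = 0.780 mm/yr × 331 years = 0.2582 m
heave = dip-slip × cos(dip) = 0.2582 × cos(19.2°) = 0.244 m = 24.4 cm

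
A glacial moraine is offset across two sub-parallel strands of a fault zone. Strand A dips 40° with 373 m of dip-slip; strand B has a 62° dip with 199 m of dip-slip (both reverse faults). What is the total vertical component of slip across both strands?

throw_A = 373 × sin(40°) = 239.8 m
throw_B = 199 × sin(62°) = 175.7 m
total = 239.8 + 175.7 = 415 m

415 m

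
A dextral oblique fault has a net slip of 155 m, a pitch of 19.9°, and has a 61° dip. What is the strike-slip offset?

strike-slip = net slip × cos(rake) = 155 m × cos(19.9°) = 146 m

146 m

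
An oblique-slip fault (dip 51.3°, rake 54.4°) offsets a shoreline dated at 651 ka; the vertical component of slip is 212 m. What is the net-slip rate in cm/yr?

0.0513 cm/yr

dip-slip = throw / sin(dip) = 212 / sin(51.3°) = 271.6 m
net slip = dip-slip / sin(rake) = 271.6 / sin(54.4°) = 334.1 m
rate = 334.1 m / 651 ka = 0.000513 m/yr = 0.0513 cm/yr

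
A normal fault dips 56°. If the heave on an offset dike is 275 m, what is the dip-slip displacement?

dip-slip = heave / cos(dip) = 275 / cos(56°) = 492 m

492 m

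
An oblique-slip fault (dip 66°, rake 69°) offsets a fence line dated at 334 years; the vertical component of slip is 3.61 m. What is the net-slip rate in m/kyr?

dip-slip = throw / sin(dip) = 3.61 / sin(66°) = 3.952 m
net slip = dip-slip / sin(rake) = 3.952 / sin(69°) = 4.233 m
rate = 4.233 m / 334 years = 0.0127 m/yr = 12.7 m/kyr

12.7 m/kyr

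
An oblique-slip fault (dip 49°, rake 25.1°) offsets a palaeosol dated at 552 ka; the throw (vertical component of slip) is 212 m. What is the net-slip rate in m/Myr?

1200 m/Myr

dip-slip = throw / sin(dip) = 212 / sin(49°) = 280.9 m
net slip = dip-slip / sin(rake) = 280.9 / sin(25.1°) = 662.2 m
rate = 662.2 m / 552 ka = 0.00120 m/yr = 1200 m/Myr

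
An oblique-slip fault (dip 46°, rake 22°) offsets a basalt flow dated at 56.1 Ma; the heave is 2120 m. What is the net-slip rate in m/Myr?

dip-slip = heave / cos(dip) = 2120 / cos(46°) = 3052 m
net slip = dip-slip / sin(rake) = 3052 / sin(22°) = 8147 m
rate = 8147 m / 56.1 Ma = 0.000145 m/yr = 145 m/Myr

145 m/Myr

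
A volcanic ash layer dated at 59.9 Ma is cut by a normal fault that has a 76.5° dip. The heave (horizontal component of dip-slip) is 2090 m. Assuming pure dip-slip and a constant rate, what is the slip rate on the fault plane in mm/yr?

dip-slip = heave / cos(dip) = 2090 m / cos(76.5°) = 8953 m
rate = 8953 m / 59.9 Ma = 0.000149 m/yr = 0.149 mm/yr

0.149 mm/yr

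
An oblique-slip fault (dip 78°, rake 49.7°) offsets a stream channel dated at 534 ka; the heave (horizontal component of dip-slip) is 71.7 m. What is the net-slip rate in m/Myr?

dip-slip = heave / cos(dip) = 71.7 / cos(78°) = 344.9 m
net slip = dip-slip / sin(rake) = 344.9 / sin(49.7°) = 452.2 m
rate = 452.2 m / 534 ka = 0.000847 m/yr = 847 m/Myr

847 m/Myr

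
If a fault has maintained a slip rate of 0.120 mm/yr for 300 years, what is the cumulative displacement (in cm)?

slip = rate × time = 0.120 mm/yr × 300 years = 0.0360 m = 3.60 cm

3.60 cm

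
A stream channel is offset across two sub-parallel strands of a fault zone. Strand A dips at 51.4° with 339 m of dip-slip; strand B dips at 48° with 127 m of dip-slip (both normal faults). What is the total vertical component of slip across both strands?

throw_A = 339 × sin(51.4°) = 264.9 m
throw_B = 127 × sin(48°) = 94.38 m
total = 264.9 + 94.38 = 359 m

359 m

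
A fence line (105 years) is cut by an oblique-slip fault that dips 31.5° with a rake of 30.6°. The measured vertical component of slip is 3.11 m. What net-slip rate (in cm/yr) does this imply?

dip-slip = throw / sin(dip) = 3.11 / sin(31.5°) = 5.952 m
net slip = dip-slip / sin(rake) = 5.952 / sin(30.6°) = 11.69 m
rate = 11.69 m / 105 years = 0.111 m/yr = 11.1 cm/yr

11.1 cm/yr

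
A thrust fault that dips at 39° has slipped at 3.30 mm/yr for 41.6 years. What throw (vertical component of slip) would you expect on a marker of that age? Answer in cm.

8.64 cm

dip-slip = rate × time = 3.30 mm/yr × 41.6 years = 0.1373 m
throw = dip-slip × sin(dip) = 0.1373 × sin(39°) = 0.0864 m = 8.64 cm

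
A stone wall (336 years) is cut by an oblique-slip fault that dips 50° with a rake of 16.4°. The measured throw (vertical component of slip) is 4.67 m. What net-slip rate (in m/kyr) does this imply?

64.3 m/kyr

dip-slip = throw / sin(dip) = 4.67 / sin(50°) = 6.096 m
net slip = dip-slip / sin(rake) = 6.096 / sin(16.4°) = 21.59 m
rate = 21.59 m / 336 years = 0.0643 m/yr = 64.3 m/kyr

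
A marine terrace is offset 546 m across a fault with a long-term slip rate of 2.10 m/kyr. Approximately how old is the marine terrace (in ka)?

260 ka

age = offset / rate = 546 m / (2.10 m/kyr) = 260000 yr = 260 ka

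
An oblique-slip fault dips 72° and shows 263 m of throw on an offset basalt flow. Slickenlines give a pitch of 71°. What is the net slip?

292 m

dip-slip = throw / sin(dip) = 263 / sin(72°) = 276.5 m
net slip = dip-slip / sin(rake) = 276.5 / sin(71°) = 292 m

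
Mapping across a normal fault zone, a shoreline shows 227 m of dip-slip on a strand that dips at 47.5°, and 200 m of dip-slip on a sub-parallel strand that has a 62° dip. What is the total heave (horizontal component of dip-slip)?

heave_A = 227 × cos(47.5°) = 153.4 m
heave_B = 200 × cos(62°) = 93.89 m
total = 153.4 + 93.89 = 247 m

247 m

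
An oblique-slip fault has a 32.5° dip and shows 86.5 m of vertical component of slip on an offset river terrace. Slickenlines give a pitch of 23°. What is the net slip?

dip-slip = throw / sin(dip) = 86.5 / sin(32.5°) = 161 m
net slip = dip-slip / sin(rake) = 161 / sin(23°) = 412 m

412 m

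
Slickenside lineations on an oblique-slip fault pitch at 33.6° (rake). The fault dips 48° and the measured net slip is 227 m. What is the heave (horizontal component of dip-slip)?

dip-slip = net slip × sin(rake) = 227 m × sin(33.6°) = 125.6 m
heave = dip-slip × cos(dip) = 125.6 × cos(48°) = 84.1 m

84.1 m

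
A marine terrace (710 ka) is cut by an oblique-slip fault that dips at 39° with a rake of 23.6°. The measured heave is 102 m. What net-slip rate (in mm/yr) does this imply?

dip-slip = heave / cos(dip) = 102 / cos(39°) = 131.2 m
net slip = dip-slip / sin(rake) = 131.2 / sin(23.6°) = 327.8 m
rate = 327.8 m / 710 ka = 0.000462 m/yr = 0.462 mm/yr

0.462 mm/yr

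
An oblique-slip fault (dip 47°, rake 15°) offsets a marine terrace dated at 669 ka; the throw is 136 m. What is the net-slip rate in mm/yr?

dip-slip = throw / sin(dip) = 136 / sin(47°) = 186 m
net slip = dip-slip / sin(rake) = 186 / sin(15°) = 718.5 m
rate = 718.5 m / 669 ka = 0.00107 m/yr = 1.07 mm/yr

1.07 mm/yr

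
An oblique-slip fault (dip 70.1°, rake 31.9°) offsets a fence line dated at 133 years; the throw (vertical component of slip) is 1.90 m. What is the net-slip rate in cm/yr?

dip-slip = throw / sin(dip) = 1.90 / sin(70.1°) = 2.021 m
net slip = dip-slip / sin(rake) = 2.021 / sin(31.9°) = 3.824 m
rate = 3.824 m / 133 years = 0.0288 m/yr = 2.88 cm/yr

2.88 cm/yr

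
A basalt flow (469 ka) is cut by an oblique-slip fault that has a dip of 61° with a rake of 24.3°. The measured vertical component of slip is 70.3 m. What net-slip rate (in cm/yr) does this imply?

dip-slip = throw / sin(dip) = 70.3 / sin(61°) = 80.38 m
net slip = dip-slip / sin(rake) = 80.38 / sin(24.3°) = 195.3 m
rate = 195.3 m / 469 ka = 0.000416 m/yr = 0.0416 cm/yr

0.0416 cm/yr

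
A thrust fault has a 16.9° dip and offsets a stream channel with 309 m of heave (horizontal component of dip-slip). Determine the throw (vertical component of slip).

93.9 m

throw = heave × tan(dip) = 309 × tan(16.9°) = 93.9 m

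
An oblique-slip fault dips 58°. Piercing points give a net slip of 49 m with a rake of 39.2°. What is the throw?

dip-slip = net slip × sin(rake) = 49 m × sin(39.2°) = 30.97 m
throw = dip-slip × sin(dip) = 30.97 × sin(58°) = 26.3 m

26.3 m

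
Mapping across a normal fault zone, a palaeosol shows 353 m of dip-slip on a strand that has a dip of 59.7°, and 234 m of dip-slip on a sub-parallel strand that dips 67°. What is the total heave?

270 m

heave_A = 353 × cos(59.7°) = 178.1 m
heave_B = 234 × cos(67°) = 91.43 m
total = 178.1 + 91.43 = 270 m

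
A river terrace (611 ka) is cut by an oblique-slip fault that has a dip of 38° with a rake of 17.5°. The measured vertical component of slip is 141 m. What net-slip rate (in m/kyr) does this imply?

dip-slip = throw / sin(dip) = 141 / sin(38°) = 229 m
net slip = dip-slip / sin(rake) = 229 / sin(17.5°) = 761.6 m
rate = 761.6 m / 611 ka = 0.00125 m/yr = 1.25 m/kyr

1.25 m/kyr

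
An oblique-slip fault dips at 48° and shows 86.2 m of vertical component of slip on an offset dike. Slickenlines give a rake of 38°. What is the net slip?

188 m

dip-slip = throw / sin(dip) = 86.2 / sin(48°) = 116 m
net slip = dip-slip / sin(rake) = 116 / sin(38°) = 188 m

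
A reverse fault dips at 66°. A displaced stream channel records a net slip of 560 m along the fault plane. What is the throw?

throw = dip-slip × sin(dip) = 560 m × sin(66°) = 512 m

512 m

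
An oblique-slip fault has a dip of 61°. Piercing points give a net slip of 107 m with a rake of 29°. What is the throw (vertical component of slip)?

dip-slip = net slip × sin(rake) = 107 m × sin(29°) = 51.87 m
throw = dip-slip × sin(dip) = 51.87 × sin(61°) = 45.4 m

45.4 m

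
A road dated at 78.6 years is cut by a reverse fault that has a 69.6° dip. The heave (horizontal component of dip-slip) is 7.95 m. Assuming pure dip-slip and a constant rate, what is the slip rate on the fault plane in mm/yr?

290 mm/yr

dip-slip = heave / cos(dip) = 7.95 m / cos(69.6°) = 22.81 m
rate = 22.81 m / 78.6 years = 0.290 m/yr = 290 mm/yr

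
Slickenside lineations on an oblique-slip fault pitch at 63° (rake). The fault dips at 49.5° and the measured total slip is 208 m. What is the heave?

dip-slip = net slip × sin(rake) = 208 m × sin(63°) = 185.3 m
heave = dip-slip × cos(dip) = 185.3 × cos(49.5°) = 120 m

120 m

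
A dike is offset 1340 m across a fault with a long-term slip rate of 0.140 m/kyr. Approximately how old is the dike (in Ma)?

9.57 Ma

age = offset / rate = 1340 m / (0.140 m/kyr) = 9.57e+06 yr = 9.57 Ma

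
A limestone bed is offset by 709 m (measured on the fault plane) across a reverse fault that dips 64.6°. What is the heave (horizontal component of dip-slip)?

heave = dip-slip × cos(dip) = 709 m × cos(64.6°) = 304 m

304 m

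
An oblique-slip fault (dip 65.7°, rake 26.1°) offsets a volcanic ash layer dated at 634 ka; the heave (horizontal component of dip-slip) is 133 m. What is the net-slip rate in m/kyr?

1.16 m/kyr

dip-slip = heave / cos(dip) = 133 / cos(65.7°) = 323.2 m
net slip = dip-slip / sin(rake) = 323.2 / sin(26.1°) = 734.6 m
rate = 734.6 m / 634 ka = 0.00116 m/yr = 1.16 m/kyr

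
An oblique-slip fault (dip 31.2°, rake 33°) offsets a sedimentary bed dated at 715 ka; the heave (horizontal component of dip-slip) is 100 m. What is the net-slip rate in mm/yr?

0.300 mm/yr

dip-slip = heave / cos(dip) = 100 / cos(31.2°) = 116.9 m
net slip = dip-slip / sin(rake) = 116.9 / sin(33°) = 214.7 m
rate = 214.7 m / 715 ka = 0.000300 m/yr = 0.300 mm/yr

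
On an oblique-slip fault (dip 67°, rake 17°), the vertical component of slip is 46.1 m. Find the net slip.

dip-slip = throw / sin(dip) = 46.1 / sin(67°) = 50.08 m
net slip = dip-slip / sin(rake) = 50.08 / sin(17°) = 171 m

171 m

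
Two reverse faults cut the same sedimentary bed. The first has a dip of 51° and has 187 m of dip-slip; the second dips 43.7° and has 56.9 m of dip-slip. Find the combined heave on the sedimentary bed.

heave_A = 187 × cos(51°) = 117.7 m
heave_B = 56.9 × cos(43.7°) = 41.14 m
total = 117.7 + 41.14 = 159 m

159 m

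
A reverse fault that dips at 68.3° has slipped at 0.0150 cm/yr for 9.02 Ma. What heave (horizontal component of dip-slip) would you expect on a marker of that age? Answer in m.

dip-slip = rate × time = 0.0150 cm/yr × 9.02 Ma = 1353 m
heave = dip-slip × cos(dip) = 1353 × cos(68.3°) = 500 m

500 m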